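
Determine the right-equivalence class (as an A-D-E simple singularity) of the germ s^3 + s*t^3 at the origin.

E7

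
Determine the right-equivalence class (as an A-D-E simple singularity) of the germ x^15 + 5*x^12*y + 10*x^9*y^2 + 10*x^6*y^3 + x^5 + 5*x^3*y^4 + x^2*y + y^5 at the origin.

D_6

The Hessian of f at 0 is [[0, 0], [0, 0]] with rank 0, so corank 2. A Groebner basis of the Jacobian ideal J(f) in C{x,y} is {x^2/5 + y^4, x^3, x*y}; counting standard monomials gives mu = 6. Corank 2; j^3 = x^2*y has shape L^2 M (L != M), so D-series; mu = 6 gives D_6.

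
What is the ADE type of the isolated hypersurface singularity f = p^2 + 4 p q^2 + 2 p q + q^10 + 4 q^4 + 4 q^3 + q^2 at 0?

The Hessian of f at 0 has rank 1. Corank 1: A-series; mu = 9 gives A_9.

A_{9}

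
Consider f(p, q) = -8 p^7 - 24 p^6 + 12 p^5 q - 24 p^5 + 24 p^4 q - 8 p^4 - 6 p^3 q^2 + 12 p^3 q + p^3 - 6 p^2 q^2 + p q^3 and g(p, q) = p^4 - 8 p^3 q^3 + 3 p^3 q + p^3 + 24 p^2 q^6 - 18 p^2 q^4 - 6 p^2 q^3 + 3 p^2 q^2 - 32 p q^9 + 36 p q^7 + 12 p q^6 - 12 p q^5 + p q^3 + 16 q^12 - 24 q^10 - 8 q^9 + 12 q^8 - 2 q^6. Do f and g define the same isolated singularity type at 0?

The Hessian of f at 0 is [[0, 0], [0, 0]] with rank 0, so corank 2. A Groebner basis of the Jacobian ideal J(f) in C{p,q} is {3*p^2/4 + q^4 + q^3/4, p^3, p^2*q - p^2/4 - q^3/12, -p^2 + p*q^2 - q^3/3}; counting standard monomials gives mu = 7. Corank 2; j^3 = p^3 is a perfect cube, so E-series; the 4-jet and mu = 7 give E_7. The Hessian of g at 0 is [[0, 0], [0, 0]] with rank 0, so corank 2. A Groebner basis of the Jacobian ideal J(g) in C{p,q} is {3*p^2 + q^4 + q^3, p^3, p^2*q - p^2 - q^3/3, 2*p^2 + p*q^2 + 2*q^3/3}; counting standard monomials gives mu = 7. Corank 2; j^3 = p^3 is a perfect cube, so E-series; the 4-jet and mu = 7 give E_7. Both have type E_7, hence right-equivalent.

Yes.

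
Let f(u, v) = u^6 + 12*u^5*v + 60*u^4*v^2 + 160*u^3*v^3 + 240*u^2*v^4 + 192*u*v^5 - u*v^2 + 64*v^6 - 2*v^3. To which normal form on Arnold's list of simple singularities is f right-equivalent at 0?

D_{7}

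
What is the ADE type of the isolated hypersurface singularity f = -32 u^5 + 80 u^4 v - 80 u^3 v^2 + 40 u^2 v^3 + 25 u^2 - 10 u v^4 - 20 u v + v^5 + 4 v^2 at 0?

The Hessian of f at 0 is [[50, -20], [-20, 8]] with rank 1, so corank 1. A Groebner basis of the Jacobian ideal J(f) in C{u,v} is {v^4, u - 2*v/5}; counting standard monomials gives mu = 4. Corank 1: A-series; mu = 4 gives A_4.

A_{4}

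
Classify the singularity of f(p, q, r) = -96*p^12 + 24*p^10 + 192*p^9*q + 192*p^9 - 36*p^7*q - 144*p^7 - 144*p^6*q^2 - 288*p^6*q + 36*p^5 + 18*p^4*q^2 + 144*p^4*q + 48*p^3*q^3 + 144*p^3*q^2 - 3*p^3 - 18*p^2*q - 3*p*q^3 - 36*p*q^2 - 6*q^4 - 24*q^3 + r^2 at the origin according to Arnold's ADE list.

The Hessian of f at 0 is [[0, 0, 0], [0, 0, 0], [0, 0, 2]] with rank 1, so corank 2. A Groebner basis of the Jacobian ideal J(f) in C{p,q,r} is {p^3 + 6*p^2*q + 48*p^2 + 192*p*q + 192*q^2, -6*p^2 + p*q^2 - 24*p*q - 24*q^2, 3*p^2 + 12*p*q + q^3 + 12*q^2, r}; counting standard monomials gives mu = 7. Corank 2; j^3 = -3*(p + 2*q)^3 is a perfect cube, so E-series; the 4-jet and mu = 7 give E_7.

E_{7}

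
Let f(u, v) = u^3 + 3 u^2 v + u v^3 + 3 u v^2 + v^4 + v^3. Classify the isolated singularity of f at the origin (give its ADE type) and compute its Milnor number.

The Hessian of f at 0 is [[0, 0], [0, 0]] with rank 0, so corank 2. A Groebner basis of the Jacobian ideal J(f) in C{u,v} is {u^3 + 3*u^2*v + 6*u^2 + 12*u*v + 6*v^2, -3*u^2 + u*v^2 - 6*u*v - 3*v^2, 3*u^2 + 6*u*v + v^3 + 3*v^2}; counting standard monomials gives mu = 7. Corank 2; j^3 = (u + v)^3 is a perfect cube, so E-series; the 4-jet and mu = 7 give E_7.

Type E_{7}, Milnor number mu = 7.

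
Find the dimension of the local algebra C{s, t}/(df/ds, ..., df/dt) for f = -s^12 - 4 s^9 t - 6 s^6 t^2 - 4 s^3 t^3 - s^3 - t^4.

The Hessian of f at 0 is [[0, 0], [0, 0]] with rank 0, so corank 2. A Groebner basis of the Jacobian ideal J(f) in C{s,t} is {t^3, s^2}; counting standard monomials gives mu = 6. Corank 2; j^3 = -s^3 is a perfect cube, so E-series; the 4-jet and mu = 6 give E_6.

6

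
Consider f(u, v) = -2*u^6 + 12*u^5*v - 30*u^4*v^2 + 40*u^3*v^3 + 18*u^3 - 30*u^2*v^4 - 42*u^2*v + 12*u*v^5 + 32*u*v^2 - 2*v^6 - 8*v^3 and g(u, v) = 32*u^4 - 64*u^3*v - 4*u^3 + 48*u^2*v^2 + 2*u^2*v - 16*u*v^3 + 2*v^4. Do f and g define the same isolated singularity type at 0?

No.

The Hessian of f at 0 has rank 0. Corank 2; j^3 = 2*(u - v)*(3*u - 2*v)^2 has shape L^2 M (L != M), so D-series; mu = 7 gives D_7. The Hessian of g at 0 has rank 0. Corank 2; j^3 = -2*u^2*(2*u - v) has shape L^2 M (L != M), so D-series; mu = 5 gives D_5. f is D_7 but g is D_5, hence not right-equivalent.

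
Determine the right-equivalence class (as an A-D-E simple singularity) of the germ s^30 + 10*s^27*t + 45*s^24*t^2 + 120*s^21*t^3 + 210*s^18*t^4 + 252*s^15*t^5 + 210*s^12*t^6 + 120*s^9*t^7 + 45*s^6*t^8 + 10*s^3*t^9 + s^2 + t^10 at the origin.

The Hessian of f at 0 has rank 1. Corank 1: A-series; mu = 9 gives A_9.

A9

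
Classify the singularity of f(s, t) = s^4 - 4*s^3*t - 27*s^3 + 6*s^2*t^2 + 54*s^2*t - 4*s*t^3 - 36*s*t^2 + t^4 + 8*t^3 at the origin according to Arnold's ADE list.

E_6

The Hessian of f at 0 is [[0, 0], [0, 0]] with rank 0, so corank 2. A Groebner basis of the Jacobian ideal J(f) in C{s,t} is {t^4, s*t^2 - 7*t^3/9, s^2 - 4*s*t/3 + 4*t^2/9}; counting standard monomials gives mu = 6. Corank 2; j^3 = -(3*s - 2*t)^3 is a perfect cube, so E-series; the 4-jet and mu = 6 give E_6.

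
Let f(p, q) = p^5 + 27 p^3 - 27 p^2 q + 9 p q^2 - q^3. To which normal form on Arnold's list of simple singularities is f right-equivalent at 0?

E8

The Hessian of f at 0 is [[0, 0], [0, 0]] with rank 0, so corank 2. A Groebner basis of the Jacobian ideal J(f) in C{p,q} is {q^5, p*q^3 - q^4/4, p^2 - 2*p*q/3 + q^2/9}; counting standard monomials gives mu = 8. Corank 2; j^3 = (3*p - q)^3 is a perfect cube, so E-series; the 5-jet and mu = 8 give E_8.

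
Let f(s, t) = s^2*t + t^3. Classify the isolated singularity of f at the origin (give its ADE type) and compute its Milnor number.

Type D_4, Milnor number mu = 4.

The Hessian of f at 0 is [[0, 0], [0, 0]] with rank 0, so corank 2. A Groebner basis of the Jacobian ideal J(f) in C{s,t} is {t^3, s^2 + 3*t^2, s*t}; counting standard monomials gives mu = 4. Corank 2; j^3 = t*(s^2 + t^2) splits into three distinct lines over C (the quadratic factor has nonzero discriminant), so D_4.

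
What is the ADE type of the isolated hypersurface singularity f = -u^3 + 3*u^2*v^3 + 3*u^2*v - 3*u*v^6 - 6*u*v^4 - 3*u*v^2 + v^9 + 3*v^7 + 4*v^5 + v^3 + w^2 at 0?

E_8

The Hessian of f at 0 has rank 1. Corank 2; j^3 = -(u - v)^3 is a perfect cube, so E-series; the 5-jet and mu = 8 give E_8.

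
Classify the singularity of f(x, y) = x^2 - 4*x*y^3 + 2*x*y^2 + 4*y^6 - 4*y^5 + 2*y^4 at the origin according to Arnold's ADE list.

The Hessian of f at 0 is [[2, 0], [0, 0]] with rank 1, so corank 1. A Groebner basis of the Jacobian ideal J(f) in C{x,y} is {x^2, x*y, x + y^2}; counting standard monomials gives mu = 3. Corank 1: A-series; mu = 3 gives A_3.

A3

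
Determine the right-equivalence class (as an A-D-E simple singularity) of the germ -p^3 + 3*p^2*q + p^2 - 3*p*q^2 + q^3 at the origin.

The Hessian of f at 0 is [[2, 0], [0, 0]] with rank 1, so corank 1. A Groebner basis of the Jacobian ideal J(f) in C{p,q} is {q^2, p}; counting standard monomials gives mu = 2. Corank 1: A-series; mu = 2 gives A_2.

A2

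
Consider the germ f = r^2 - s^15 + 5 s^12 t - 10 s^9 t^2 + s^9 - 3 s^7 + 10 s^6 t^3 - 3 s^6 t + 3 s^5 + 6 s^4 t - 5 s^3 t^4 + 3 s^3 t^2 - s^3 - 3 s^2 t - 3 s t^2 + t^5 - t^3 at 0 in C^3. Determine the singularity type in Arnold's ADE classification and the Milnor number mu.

Type E_8, Milnor number mu = 8.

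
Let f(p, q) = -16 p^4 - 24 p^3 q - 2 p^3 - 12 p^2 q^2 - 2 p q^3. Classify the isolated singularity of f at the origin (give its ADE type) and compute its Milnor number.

The Hessian of f at 0 is [[0, 0], [0, 0]] with rank 0, so corank 2. A Groebner basis of the Jacobian ideal J(f) in C{p,q} is {3*p^2/4 + q^4 + q^3/4, p^3, p^2*q - p^2/4 - q^3/12, p^2 + p*q^2 + q^3/3}; counting standard monomials gives mu = 7. Corank 2; j^3 = -2*p^3 is a perfect cube, so E-series; the 4-jet and mu = 7 give E_7.

Type E_7, Milnor number mu = 7.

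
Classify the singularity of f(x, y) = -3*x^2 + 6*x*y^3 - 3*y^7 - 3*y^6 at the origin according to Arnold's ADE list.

A6

The Hessian of f at 0 is [[-6, 0], [0, 0]] with rank 1, so corank 1. A Groebner basis of the Jacobian ideal J(f) in C{x,y} is {-x + y^3, x^2}; counting standard monomials gives mu = 6. Corank 1: A-series; mu = 6 gives A_6.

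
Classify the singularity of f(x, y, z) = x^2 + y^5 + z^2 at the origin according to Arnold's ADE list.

A_4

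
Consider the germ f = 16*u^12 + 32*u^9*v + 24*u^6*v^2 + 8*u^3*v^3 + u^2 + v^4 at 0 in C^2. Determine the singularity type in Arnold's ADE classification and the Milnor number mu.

Type A3, Milnor number mu = 3.

The Hessian of f at 0 is [[2, 0], [0, 0]] with rank 1, so corank 1. A Groebner basis of the Jacobian ideal J(f) in C{u,v} is {v^3, u}; counting standard monomials gives mu = 3. Corank 1: A-series; mu = 3 gives A_3.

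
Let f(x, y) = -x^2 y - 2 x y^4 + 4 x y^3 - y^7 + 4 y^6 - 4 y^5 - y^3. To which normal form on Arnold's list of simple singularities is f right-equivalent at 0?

D_{4}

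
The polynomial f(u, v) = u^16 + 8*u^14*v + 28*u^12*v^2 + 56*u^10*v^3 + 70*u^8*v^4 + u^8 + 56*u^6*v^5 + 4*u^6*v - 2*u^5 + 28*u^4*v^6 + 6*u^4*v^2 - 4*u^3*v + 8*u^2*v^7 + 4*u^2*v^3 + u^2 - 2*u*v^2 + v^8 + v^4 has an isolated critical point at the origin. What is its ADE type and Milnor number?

Type A7, Milnor number mu = 7.

The Hessian of f at 0 has rank 1. Corank 1: A-series; mu = 7 gives A_7.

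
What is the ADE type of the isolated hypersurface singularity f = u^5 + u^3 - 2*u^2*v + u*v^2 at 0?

The Hessian of f at 0 has rank 0. Corank 2; j^3 = u*(u - v)^2 has shape L^2 M (L != M), so D-series; mu = 6 gives D_6.

D_{6}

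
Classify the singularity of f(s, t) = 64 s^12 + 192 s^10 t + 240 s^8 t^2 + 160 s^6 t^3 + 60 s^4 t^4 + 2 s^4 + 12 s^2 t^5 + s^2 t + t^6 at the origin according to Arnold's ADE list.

D_7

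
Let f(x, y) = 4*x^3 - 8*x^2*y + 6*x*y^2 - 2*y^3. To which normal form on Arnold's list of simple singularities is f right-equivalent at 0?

The Hessian of f at 0 is [[0, 0], [0, 0]] with rank 0, so corank 2. A Groebner basis of the Jacobian ideal J(f) in C{x,y} is {y^3, x^2 - 3*y^2/2, x*y - 3*y^2/2}; counting standard monomials gives mu = 4. Corank 2; j^3 = 2*(x - y)*(2*x^2 - 2*x*y + y^2) splits into three distinct lines over C (the quadratic factor has nonzero discriminant), so D_4.

D4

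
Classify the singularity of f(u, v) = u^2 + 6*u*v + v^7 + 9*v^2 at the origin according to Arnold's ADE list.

A_6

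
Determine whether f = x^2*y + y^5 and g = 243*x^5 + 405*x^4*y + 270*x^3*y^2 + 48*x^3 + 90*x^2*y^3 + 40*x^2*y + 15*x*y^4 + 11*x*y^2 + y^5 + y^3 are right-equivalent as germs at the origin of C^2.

Yes.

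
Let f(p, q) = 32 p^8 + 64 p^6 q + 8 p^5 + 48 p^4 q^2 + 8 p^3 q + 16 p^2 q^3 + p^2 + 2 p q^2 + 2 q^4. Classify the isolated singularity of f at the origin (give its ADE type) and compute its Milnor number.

Type A_3, Milnor number mu = 3.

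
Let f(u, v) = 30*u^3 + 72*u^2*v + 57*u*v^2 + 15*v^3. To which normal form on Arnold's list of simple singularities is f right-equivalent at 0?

D_4

The Hessian of f at 0 has rank 0. Corank 2; j^3 = 3*(u + v)*(10*u^2 + 14*u*v + 5*v^2) splits into three distinct lines over C (the quadratic factor has nonzero discriminant), so D_4.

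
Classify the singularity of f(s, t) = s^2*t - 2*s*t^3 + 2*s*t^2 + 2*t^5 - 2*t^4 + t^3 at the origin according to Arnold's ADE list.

D_6

The Hessian of f at 0 is [[0, 0], [0, 0]] with rank 0, so corank 2. A Groebner basis of the Jacobian ideal J(f) in C{s,t} is {s^3 + 3*s^2/4 + 5*s*t/2 + 7*t^2/4, s^2*t - s^2/2 - 2*s*t - 3*t^2/2, s^2/4 + s*t^2 + 3*s*t/2 + 5*t^2/4, -s*t + t^3 - t^2}; counting standard monomials gives mu = 6. Corank 2; j^3 = t*(s + t)^2 has shape L^2 M (L != M), so D-series; mu = 6 gives D_6.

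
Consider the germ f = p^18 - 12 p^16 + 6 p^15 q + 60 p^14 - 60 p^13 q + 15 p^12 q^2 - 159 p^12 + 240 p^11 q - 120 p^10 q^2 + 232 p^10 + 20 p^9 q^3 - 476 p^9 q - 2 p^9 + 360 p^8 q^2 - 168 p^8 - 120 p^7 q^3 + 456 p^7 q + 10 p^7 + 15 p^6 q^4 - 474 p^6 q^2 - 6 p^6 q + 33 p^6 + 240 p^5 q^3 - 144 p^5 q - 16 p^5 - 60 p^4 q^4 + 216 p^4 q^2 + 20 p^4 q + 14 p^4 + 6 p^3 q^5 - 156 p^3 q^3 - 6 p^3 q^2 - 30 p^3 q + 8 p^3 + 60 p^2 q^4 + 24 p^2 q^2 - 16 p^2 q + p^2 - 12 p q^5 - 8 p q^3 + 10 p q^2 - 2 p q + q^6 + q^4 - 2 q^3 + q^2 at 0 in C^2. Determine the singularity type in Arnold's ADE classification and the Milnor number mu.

The Hessian of f at 0 has rank 1. Corank 1: A-series; mu = 5 gives A_5.

Type A5, Milnor number mu = 5.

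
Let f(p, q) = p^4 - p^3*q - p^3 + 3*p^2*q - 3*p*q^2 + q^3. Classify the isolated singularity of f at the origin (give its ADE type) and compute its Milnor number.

Type E7, Milnor number mu = 7.

The Hessian of f at 0 has rank 0. Corank 2; j^3 = -(p - q)^3 is a perfect cube, so E-series; the 4-jet and mu = 7 give E_7.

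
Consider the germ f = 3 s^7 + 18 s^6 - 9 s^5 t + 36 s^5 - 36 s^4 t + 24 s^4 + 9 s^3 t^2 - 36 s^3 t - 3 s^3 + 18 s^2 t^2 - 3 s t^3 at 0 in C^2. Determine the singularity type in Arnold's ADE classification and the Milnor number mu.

Type E_7, Milnor number mu = 7.

The Hessian of f at 0 is [[0, 0], [0, 0]] with rank 0, so corank 2. A Groebner basis of the Jacobian ideal J(f) in C{s,t} is {3*s^2/4 + t^4 + t^3/4, s^3, s^2*t - s^2/4 - t^3/12, -s^2 + s*t^2 - t^3/3}; counting standard monomials gives mu = 7. Corank 2; j^3 = -3*s^3 is a perfect cube, so E-series; the 4-jet and mu = 7 give E_7.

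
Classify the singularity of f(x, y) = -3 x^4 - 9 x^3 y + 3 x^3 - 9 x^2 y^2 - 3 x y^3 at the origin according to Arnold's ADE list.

The Hessian of f at 0 has rank 0. Corank 2; j^3 = 3*x^3 is a perfect cube, so E-series; the 4-jet and mu = 7 give E_7.

E7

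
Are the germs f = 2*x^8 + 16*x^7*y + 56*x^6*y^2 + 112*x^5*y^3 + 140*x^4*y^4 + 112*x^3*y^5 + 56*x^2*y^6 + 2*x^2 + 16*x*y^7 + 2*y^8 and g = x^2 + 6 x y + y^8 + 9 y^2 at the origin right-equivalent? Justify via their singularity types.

The Hessian of f at 0 has rank 1. Corank 1: A-series; mu = 7 gives A_7. The Hessian of g at 0 has rank 1. Corank 1: A-series; mu = 7 gives A_7. Both have type A_7, hence right-equivalent.

Yes.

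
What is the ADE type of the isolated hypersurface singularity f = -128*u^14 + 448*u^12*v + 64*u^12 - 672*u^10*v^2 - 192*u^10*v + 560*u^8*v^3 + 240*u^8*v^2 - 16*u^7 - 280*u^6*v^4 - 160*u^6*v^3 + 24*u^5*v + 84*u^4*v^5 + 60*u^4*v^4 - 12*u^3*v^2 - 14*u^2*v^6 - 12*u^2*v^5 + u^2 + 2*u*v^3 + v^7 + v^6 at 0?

The Hessian of f at 0 has rank 1. Corank 1: A-series; mu = 6 gives A_6.

A6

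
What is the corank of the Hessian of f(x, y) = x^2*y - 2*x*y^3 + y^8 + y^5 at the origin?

2

Hessian at 0 has rank 0.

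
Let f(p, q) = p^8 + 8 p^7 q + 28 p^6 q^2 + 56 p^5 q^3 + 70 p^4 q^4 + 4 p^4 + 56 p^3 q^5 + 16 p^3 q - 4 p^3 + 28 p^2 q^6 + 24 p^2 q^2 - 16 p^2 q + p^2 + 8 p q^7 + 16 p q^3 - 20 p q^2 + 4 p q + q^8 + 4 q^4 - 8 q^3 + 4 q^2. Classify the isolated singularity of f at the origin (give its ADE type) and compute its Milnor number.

Type A7, Milnor number mu = 7.

The Hessian of f at 0 has rank 1. Corank 1: A-series; mu = 7 gives A_7.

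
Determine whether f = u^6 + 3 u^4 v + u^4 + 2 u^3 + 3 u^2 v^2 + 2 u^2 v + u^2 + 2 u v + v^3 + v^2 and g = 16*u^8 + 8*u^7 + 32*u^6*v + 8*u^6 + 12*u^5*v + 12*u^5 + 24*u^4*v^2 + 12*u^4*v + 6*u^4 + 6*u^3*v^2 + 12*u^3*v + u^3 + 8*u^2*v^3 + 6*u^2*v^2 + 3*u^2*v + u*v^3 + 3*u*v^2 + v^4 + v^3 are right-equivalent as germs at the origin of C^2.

The Hessian of f at 0 has rank 1. Corank 1: A-series; mu = 2 gives A_2. The Hessian of g at 0 has rank 0. Corank 2; j^3 = (u + v)^3 is a perfect cube, so E-series; the 4-jet and mu = 7 give E_7. f is A_2 but g is E_7, hence not right-equivalent.

No.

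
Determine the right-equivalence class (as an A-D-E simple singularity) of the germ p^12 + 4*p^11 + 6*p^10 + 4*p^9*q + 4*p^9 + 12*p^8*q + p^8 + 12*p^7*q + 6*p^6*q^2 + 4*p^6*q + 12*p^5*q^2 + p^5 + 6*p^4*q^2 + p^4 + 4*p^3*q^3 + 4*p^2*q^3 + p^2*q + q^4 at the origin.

D5

The Hessian of f at 0 has rank 0. Corank 2; j^3 = p^2*q has shape L^2 M (L != M), so D-series; mu = 5 gives D_5.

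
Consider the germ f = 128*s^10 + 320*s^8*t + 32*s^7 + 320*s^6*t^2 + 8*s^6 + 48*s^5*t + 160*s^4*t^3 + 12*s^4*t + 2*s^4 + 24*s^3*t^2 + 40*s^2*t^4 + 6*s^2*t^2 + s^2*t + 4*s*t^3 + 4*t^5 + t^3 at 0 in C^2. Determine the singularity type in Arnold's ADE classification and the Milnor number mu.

The Hessian of f at 0 is [[0, 0], [0, 0]] with rank 0, so corank 2. A Groebner basis of the Jacobian ideal J(f) in C{s,t} is {t^3, s^2 + 3*t^2, s*t}; counting standard monomials gives mu = 4. Corank 2; j^3 = t*(s^2 + t^2) splits into three distinct lines over C (the quadratic factor has nonzero discriminant), so D_4.

Type D_{4}, Milnor number mu = 4.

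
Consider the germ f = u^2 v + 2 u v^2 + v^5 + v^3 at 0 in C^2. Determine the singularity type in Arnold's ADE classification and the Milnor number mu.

Type D_6, Milnor number mu = 6.

The Hessian of f at 0 has rank 0. Corank 2; j^3 = v*(u + v)^2 has shape L^2 M (L != M), so D-series; mu = 6 gives D_6.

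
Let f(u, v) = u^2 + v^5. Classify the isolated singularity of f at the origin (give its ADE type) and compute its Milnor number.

Type A4, Milnor number mu = 4.

The Hessian of f at 0 is [[2, 0], [0, 0]] with rank 1, so corank 1. A Groebner basis of the Jacobian ideal J(f) in C{u,v} is {v^4, u}; counting standard monomials gives mu = 4. Corank 1: A-series; mu = 4 gives A_4.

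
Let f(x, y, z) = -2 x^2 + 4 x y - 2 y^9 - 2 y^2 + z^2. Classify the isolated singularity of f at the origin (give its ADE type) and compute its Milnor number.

Type A8, Milnor number mu = 8.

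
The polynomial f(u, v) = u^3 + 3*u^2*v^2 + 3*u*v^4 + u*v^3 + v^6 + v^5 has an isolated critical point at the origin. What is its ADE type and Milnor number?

The Hessian of f at 0 has rank 0. Corank 2; j^3 = u^3 is a perfect cube, so E-series; the 4-jet and mu = 7 give E_7.

Type E7, Milnor number mu = 7.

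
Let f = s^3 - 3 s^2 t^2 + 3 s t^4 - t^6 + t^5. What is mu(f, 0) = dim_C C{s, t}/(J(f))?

8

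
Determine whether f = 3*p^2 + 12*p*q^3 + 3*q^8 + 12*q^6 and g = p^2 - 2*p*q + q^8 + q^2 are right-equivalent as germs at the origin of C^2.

The Hessian of f at 0 has rank 1. Corank 1: A-series; mu = 7 gives A_7. The Hessian of g at 0 has rank 1. Corank 1: A-series; mu = 7 gives A_7. Both have type A_7, hence right-equivalent.

Yes.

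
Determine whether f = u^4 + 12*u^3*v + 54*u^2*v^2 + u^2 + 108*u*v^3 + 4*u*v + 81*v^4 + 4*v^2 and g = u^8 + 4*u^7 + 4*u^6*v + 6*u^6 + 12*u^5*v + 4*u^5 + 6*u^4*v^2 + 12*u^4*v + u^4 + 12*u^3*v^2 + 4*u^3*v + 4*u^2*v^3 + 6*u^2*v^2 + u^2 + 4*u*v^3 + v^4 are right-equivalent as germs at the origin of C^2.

Yes.

The Hessian of f at 0 has rank 1. Corank 1: A-series; mu = 3 gives A_3. The Hessian of g at 0 has rank 1. Corank 1: A-series; mu = 3 gives A_3. Both have type A_3, hence right-equivalent.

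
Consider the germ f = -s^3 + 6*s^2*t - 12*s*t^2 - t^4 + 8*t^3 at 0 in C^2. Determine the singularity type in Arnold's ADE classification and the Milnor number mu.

Type E_6, Milnor number mu = 6.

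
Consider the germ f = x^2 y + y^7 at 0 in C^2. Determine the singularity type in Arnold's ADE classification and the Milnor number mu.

Type D_8, Milnor number mu = 8.

The Hessian of f at 0 is [[0, 0], [0, 0]] with rank 0, so corank 2. A Groebner basis of the Jacobian ideal J(f) in C{x,y} is {x^2/7 + y^6, x^3, x*y}; counting standard monomials gives mu = 8. Corank 2; j^3 = x^2*y has shape L^2 M (L != M), so D-series; mu = 8 gives D_8.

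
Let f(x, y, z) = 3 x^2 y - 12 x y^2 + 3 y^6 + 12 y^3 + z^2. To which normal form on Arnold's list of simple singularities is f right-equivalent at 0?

D7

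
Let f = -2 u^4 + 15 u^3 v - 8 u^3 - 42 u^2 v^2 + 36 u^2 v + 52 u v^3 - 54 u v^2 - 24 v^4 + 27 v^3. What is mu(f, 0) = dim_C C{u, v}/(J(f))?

The Hessian of f at 0 has rank 0. Corank 2; j^3 = -(2*u - 3*v)^3 is a perfect cube, so E-series; the 4-jet and mu = 7 give E_7.

7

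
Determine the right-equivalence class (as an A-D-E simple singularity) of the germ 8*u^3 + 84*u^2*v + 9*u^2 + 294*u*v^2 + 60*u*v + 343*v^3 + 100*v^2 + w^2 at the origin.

A_{2}

The Hessian of f at 0 is [[18, 60, 0], [60, 200, 0], [0, 0, 2]] with rank 2, so corank 1. A Groebner basis of the Jacobian ideal J(f) in C{u,v,w} is {v^2, u + 10*v/3, w}; counting standard monomials gives mu = 2. Corank 1: A-series; mu = 2 gives A_2.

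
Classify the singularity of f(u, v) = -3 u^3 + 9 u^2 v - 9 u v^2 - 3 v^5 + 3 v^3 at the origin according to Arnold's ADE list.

E8

The Hessian of f at 0 has rank 0. Corank 2; j^3 = -3*(u - v)^3 is a perfect cube, so E-series; the 5-jet and mu = 8 give E_8.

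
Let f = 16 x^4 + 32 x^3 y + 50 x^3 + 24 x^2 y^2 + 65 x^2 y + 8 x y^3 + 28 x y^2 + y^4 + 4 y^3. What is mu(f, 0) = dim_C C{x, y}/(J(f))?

5

The Hessian of f at 0 has rank 0. Corank 2; j^3 = (2*x + y)*(5*x + 2*y)^2 has shape L^2 M (L != M), so D-series; mu = 5 gives D_5.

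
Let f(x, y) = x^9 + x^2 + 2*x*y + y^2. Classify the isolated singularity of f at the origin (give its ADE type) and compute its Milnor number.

Type A_{8}, Milnor number mu = 8.

The Hessian of f at 0 has rank 1. Corank 1: A-series; mu = 8 gives A_8.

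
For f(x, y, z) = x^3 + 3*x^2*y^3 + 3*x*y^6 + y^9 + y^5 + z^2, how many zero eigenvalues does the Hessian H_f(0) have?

Hessian at 0 has rank 1.

2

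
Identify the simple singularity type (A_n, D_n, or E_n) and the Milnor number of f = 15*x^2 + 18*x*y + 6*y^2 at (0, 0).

The Hessian of f at 0 is [[30, 18], [18, 12]] with rank 2, so corank 0. A Groebner basis of the Jacobian ideal J(f) in C{x,y} is {x, y}; counting standard monomials gives mu = 1. Corank 0: nondegenerate Morse point, so A_1.

Type A1, Milnor number mu = 1.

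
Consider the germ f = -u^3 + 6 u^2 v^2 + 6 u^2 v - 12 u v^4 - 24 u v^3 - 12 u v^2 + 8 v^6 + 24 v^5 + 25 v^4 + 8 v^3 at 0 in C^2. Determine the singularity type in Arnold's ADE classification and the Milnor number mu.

Type E_{6}, Milnor number mu = 6.

The Hessian of f at 0 is [[0, 0], [0, 0]] with rank 0, so corank 2. A Groebner basis of the Jacobian ideal J(f) in C{u,v} is {u^3 - 3*u^2 + 12*u*v - 12*v^2, u^2*v - u^2 + 4*u*v - 4*v^2, -u^2/4 + u*v^2 + u*v - v^2, v^3}; counting standard monomials gives mu = 6. Corank 2; j^3 = -(u - 2*v)^3 is a perfect cube, so E-series; the 4-jet and mu = 6 give E_6.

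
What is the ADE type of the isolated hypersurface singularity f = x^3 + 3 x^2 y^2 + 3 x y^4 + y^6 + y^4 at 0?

E_{6}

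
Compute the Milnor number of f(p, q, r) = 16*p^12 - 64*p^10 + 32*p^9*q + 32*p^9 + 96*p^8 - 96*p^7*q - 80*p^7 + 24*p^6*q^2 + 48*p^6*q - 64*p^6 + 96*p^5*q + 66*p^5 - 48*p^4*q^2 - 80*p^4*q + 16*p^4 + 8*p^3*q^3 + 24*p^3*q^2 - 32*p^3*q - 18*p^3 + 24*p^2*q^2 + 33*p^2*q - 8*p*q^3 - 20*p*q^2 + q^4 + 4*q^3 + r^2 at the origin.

The Hessian of f at 0 is [[0, 0, 0], [0, 0, 0], [0, 0, 2]] with rank 1, so corank 2. A Groebner basis of the Jacobian ideal J(f) in C{p,q,r} is {p*q^2 + 27*p*q/4 - 9*q^2/2, 81*p*q/8 + q^3 - 27*q^2/4, p^2 - 7*p*q/6 + q^2/3, r}; counting standard monomials gives mu = 5. Corank 2; j^3 = -(2*p - q)*(3*p - 2*q)^2 has shape L^2 M (L != M), so D-series; mu = 5 gives D_5.

5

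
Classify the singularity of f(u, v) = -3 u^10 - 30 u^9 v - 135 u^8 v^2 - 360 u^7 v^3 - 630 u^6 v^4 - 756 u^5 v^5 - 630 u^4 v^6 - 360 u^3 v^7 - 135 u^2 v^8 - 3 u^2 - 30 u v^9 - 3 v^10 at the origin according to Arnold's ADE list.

The Hessian of f at 0 has rank 1. Corank 1: A-series; mu = 9 gives A_9.

A_{9}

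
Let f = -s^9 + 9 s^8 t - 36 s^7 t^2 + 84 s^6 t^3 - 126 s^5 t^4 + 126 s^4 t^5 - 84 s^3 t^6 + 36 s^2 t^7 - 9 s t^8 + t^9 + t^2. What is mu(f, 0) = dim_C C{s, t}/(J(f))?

8

The Hessian of f at 0 has rank 1. Corank 1: A-series; mu = 8 gives A_8.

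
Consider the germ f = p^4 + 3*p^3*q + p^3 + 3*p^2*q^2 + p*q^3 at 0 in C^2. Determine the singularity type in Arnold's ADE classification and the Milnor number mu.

Type E_{7}, Milnor number mu = 7.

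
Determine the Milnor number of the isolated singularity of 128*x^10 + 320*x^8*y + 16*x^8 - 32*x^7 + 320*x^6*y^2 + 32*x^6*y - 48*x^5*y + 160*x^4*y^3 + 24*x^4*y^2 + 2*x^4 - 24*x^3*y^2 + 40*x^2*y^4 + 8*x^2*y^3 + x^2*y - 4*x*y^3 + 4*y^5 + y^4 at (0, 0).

5

The Hessian of f at 0 has rank 0. Corank 2; j^3 = x^2*y has shape L^2 M (L != M), so D-series; mu = 5 gives D_5.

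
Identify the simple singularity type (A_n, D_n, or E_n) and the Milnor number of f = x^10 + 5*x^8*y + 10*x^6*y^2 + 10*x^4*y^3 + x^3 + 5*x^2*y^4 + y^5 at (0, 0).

The Hessian of f at 0 is [[0, 0], [0, 0]] with rank 0, so corank 2. A Groebner basis of the Jacobian ideal J(f) in C{x,y} is {y^4, x^2}; counting standard monomials gives mu = 8. Corank 2; j^3 = x^3 is a perfect cube, so E-series; the 5-jet and mu = 8 give E_8.

Type E_{8}, Milnor number mu = 8.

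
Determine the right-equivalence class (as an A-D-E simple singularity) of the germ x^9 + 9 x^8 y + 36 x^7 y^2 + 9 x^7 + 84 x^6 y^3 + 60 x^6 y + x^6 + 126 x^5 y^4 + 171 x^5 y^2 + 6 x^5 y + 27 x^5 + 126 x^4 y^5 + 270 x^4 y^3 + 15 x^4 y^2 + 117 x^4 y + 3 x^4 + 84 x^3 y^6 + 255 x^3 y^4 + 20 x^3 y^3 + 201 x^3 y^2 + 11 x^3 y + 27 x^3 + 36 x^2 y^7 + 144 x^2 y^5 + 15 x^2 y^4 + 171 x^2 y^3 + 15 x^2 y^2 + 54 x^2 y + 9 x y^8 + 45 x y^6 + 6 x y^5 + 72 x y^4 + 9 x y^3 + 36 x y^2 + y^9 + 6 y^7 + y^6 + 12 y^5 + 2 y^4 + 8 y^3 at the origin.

E_{7}

The Hessian of f at 0 is [[0, 0], [0, 0]] with rank 0, so corank 2. A Groebner basis of the Jacobian ideal J(f) in C{x,y} is {19683*x^2 + 26244*x*y + y^4 + 27*y^3 + 8748*y^2, x^3 + 270*x^2 + 360*x*y + 2*y^3/3 + 120*y^2, x^2*y - 243*x^2 - 324*x*y - 7*y^3/9 - 108*y^2, 162*x^2 + x*y^2 + 216*x*y + 8*y^3/9 + 72*y^2}; counting standard monomials gives mu = 7. Corank 2; j^3 = (3*x + 2*y)^3 is a perfect cube, so E-series; the 4-jet and mu = 7 give E_7.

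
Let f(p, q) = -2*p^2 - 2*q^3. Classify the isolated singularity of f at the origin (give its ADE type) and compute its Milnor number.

Type A_{2}, Milnor number mu = 2.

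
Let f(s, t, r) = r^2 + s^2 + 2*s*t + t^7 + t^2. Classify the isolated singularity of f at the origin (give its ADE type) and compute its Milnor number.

Type A6, Milnor number mu = 6.

The Hessian of f at 0 is [[2, 2, 0], [2, 2, 0], [0, 0, 2]] with rank 2, so corank 1. A Groebner basis of the Jacobian ideal J(f) in C{s,t,r} is {t^6, s + t, r}; counting standard monomials gives mu = 6. Corank 1: A-series; mu = 6 gives A_6.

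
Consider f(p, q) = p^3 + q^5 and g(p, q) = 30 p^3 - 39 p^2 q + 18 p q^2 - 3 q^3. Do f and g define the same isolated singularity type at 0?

No.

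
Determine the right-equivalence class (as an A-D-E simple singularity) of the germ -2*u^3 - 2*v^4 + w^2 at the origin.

E6

The Hessian of f at 0 is [[0, 0, 0], [0, 0, 0], [0, 0, 2]] with rank 1, so corank 2. A Groebner basis of the Jacobian ideal J(f) in C{u,v,w} is {v^3, u^2, w}; counting standard monomials gives mu = 6. Corank 2; j^3 = -2*u^3 is a perfect cube, so E-series; the 4-jet and mu = 6 give E_6.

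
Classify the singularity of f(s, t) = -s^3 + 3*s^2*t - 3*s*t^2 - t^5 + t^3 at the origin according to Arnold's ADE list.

E8

The Hessian of f at 0 has rank 0. Corank 2; j^3 = -(s - t)^3 is a perfect cube, so E-series; the 5-jet and mu = 8 give E_8.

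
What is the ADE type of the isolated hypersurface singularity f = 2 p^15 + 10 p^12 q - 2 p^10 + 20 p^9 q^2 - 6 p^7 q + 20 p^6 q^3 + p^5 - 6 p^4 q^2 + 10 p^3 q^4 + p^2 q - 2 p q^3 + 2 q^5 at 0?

D6

The Hessian of f at 0 is [[0, 0], [0, 0]] with rank 0, so corank 2. A Groebner basis of the Jacobian ideal J(f) in C{p,q} is {p^3, p^2*q, p^2/4 + p*q^2, -p*q + q^3}; counting standard monomials gives mu = 6. Corank 2; j^3 = p^2*q has shape L^2 M (L != M), so D-series; mu = 6 gives D_6.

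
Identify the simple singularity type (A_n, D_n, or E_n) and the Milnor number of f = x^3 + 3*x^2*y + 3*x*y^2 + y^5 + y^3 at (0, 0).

Type E_{8}, Milnor number mu = 8.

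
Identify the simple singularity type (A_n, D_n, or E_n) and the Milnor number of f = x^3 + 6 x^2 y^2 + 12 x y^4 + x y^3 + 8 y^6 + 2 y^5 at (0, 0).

Type E_7, Milnor number mu = 7.

The Hessian of f at 0 has rank 0. Corank 2; j^3 = x^3 is a perfect cube, so E-series; the 4-jet and mu = 7 give E_7.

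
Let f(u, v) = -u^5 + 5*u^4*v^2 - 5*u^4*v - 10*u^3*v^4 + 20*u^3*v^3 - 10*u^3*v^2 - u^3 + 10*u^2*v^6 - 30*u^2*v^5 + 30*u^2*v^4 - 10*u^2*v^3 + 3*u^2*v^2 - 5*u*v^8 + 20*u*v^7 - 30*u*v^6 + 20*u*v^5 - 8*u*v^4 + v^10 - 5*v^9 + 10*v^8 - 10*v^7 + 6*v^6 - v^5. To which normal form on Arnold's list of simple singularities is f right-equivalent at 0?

E_8

The Hessian of f at 0 has rank 0. Corank 2; j^3 = -u^3 is a perfect cube, so E-series; the 5-jet and mu = 8 give E_8.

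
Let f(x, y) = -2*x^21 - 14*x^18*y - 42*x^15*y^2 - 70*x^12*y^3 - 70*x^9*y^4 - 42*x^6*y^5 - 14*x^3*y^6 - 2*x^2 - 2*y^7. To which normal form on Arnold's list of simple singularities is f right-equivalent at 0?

The Hessian of f at 0 has rank 1. Corank 1: A-series; mu = 6 gives A_6.

A6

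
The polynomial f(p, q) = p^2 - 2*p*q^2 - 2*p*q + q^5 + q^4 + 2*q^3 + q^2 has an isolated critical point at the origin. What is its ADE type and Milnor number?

Type A4, Milnor number mu = 4.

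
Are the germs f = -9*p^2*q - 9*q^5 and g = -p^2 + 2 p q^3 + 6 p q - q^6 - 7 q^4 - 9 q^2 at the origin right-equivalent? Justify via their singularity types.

No.

The Hessian of f at 0 is [[0, 0], [0, 0]] with rank 0, so corank 2. A Groebner basis of the Jacobian ideal J(f) in C{p,q} is {p^2/5 + q^4, p^3, p*q}; counting standard monomials gives mu = 6. Corank 2; j^3 = -9*p^2*q has shape L^2 M (L != M), so D-series; mu = 6 gives D_6. The Hessian of g at 0 is [[-2, 6], [6, -18]] with rank 1, so corank 1. A Groebner basis of the Jacobian ideal J(g) in C{p,q} is {q^3, p - 3*q}; counting standard monomials gives mu = 3. Corank 1: A-series; mu = 3 gives A_3. f is D_6 but g is A_3, hence not right-equivalent.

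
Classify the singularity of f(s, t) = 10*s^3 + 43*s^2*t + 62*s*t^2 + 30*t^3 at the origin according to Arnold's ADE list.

D_4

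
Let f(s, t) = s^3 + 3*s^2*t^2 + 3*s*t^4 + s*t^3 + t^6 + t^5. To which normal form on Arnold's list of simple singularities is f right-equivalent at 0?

E_{7}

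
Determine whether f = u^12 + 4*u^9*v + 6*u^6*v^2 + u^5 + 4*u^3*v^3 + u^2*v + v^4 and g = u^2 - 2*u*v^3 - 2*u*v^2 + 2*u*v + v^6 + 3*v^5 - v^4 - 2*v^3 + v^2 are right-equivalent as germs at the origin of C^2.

The Hessian of f at 0 has rank 0. Corank 2; j^3 = u^2*v has shape L^2 M (L != M), so D-series; mu = 5 gives D_5. The Hessian of g at 0 has rank 1. Corank 1: A-series; mu = 4 gives A_4. f is D_5 but g is A_4, hence not right-equivalent.

No.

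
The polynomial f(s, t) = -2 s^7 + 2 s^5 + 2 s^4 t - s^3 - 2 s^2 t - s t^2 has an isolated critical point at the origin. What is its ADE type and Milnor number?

Type D8, Milnor number mu = 8.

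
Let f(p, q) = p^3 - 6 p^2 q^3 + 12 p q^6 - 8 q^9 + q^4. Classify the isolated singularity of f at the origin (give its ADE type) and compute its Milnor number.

The Hessian of f at 0 is [[0, 0], [0, 0]] with rank 0, so corank 2. A Groebner basis of the Jacobian ideal J(f) in C{p,q} is {q^3, p^2}; counting standard monomials gives mu = 6. Corank 2; j^3 = p^3 is a perfect cube, so E-series; the 4-jet and mu = 6 give E_6.

Type E6, Milnor number mu = 6.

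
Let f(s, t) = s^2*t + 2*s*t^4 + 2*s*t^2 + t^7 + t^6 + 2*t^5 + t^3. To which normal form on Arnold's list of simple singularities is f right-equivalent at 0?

The Hessian of f at 0 is [[0, 0], [0, 0]] with rank 0, so corank 2. A Groebner basis of the Jacobian ideal J(f) in C{s,t} is {s*t + t^4 + t^2, s^3 - s^2/2 - s*t + t^3 - t^2/2, s^2*t + s^2/3 + 2*s*t/3 - t^3 + t^2/3, -s^2/6 + s*t^2 - s*t/3 + t^3 - t^2/6}; counting standard monomials gives mu = 7. Corank 2; j^3 = t*(s + t)^2 has shape L^2 M (L != M), so D-series; mu = 7 gives D_7.

D7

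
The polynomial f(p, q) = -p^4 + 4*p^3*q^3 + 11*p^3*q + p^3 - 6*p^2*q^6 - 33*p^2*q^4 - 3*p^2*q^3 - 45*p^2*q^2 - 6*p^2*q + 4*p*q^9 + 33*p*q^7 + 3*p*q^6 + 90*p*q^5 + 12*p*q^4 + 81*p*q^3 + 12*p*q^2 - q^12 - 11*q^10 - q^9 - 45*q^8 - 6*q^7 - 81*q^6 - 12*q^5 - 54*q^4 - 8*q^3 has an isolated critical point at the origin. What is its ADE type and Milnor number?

Type E7, Milnor number mu = 7.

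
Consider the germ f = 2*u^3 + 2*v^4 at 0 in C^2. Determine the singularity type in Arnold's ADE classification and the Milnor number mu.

The Hessian of f at 0 has rank 0. Corank 2; j^3 = 2*u^3 is a perfect cube, so E-series; the 4-jet and mu = 6 give E_6.

Type E6, Milnor number mu = 6.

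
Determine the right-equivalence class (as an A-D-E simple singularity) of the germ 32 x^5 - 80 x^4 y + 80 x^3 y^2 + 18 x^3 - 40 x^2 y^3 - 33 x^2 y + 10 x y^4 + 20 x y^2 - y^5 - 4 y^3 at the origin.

The Hessian of f at 0 has rank 0. Corank 2; j^3 = (2*x - y)*(3*x - 2*y)^2 has shape L^2 M (L != M), so D-series; mu = 6 gives D_6.

D_6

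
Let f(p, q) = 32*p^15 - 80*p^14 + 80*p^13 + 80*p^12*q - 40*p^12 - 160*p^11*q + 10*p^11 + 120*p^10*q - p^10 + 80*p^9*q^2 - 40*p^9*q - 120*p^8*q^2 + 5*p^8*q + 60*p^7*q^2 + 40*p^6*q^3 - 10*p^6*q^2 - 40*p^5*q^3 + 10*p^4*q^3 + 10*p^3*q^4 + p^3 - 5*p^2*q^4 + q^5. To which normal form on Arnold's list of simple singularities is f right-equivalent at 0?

E_8

The Hessian of f at 0 is [[0, 0], [0, 0]] with rank 0, so corank 2. A Groebner basis of the Jacobian ideal J(f) in C{p,q} is {q^4, p^2}; counting standard monomials gives mu = 8. Corank 2; j^3 = p^3 is a perfect cube, so E-series; the 5-jet and mu = 8 give E_8.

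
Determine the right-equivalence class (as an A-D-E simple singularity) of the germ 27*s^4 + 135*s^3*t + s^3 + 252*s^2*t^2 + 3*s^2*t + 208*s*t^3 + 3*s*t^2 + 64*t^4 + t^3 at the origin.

E_7

The Hessian of f at 0 has rank 0. Corank 2; j^3 = (s + t)^3 is a perfect cube, so E-series; the 4-jet and mu = 7 give E_7.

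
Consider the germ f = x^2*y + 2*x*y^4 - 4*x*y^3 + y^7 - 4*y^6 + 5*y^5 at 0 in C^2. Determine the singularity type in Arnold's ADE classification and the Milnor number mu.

Type D6, Milnor number mu = 6.

The Hessian of f at 0 has rank 0. Corank 2; j^3 = x^2*y has shape L^2 M (L != M), so D-series; mu = 6 gives D_6.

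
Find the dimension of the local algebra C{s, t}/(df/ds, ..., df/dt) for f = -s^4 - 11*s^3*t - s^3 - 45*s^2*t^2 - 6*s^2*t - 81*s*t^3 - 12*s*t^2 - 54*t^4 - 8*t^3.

7

The Hessian of f at 0 has rank 0. Corank 2; j^3 = -(s + 2*t)^3 is a perfect cube, so E-series; the 4-jet and mu = 7 give E_7.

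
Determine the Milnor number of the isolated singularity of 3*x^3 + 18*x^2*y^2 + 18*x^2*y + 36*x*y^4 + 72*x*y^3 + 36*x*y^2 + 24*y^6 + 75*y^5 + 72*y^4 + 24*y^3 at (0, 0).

8

The Hessian of f at 0 is [[0, 0], [0, 0]] with rank 0, so corank 2. A Groebner basis of the Jacobian ideal J(f) in C{x,y} is {y^4, x^3 + 6*x^2*y - 3*x^2 - 12*x*y - 16*y^3 - 12*y^2, x^2/4 + x*y^2 + x*y + 2*y^3 + y^2}; counting standard monomials gives mu = 8. Corank 2; j^3 = 3*(x + 2*y)^3 is a perfect cube, so E-series; the 5-jet and mu = 8 give E_8.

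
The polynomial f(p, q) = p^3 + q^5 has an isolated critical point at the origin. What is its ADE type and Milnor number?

The Hessian of f at 0 has rank 0. Corank 2; j^3 = p^3 is a perfect cube, so E-series; the 5-jet and mu = 8 give E_8.

Type E_8, Milnor number mu = 8.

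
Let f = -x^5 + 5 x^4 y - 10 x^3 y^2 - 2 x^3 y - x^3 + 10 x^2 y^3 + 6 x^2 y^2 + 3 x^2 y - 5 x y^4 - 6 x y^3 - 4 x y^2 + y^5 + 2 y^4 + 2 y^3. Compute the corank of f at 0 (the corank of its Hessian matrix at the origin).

2

Hessian at 0 has rank 0.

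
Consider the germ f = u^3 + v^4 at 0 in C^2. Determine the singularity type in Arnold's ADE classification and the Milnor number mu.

Type E6, Milnor number mu = 6.

The Hessian of f at 0 is [[0, 0], [0, 0]] with rank 0, so corank 2. A Groebner basis of the Jacobian ideal J(f) in C{u,v} is {v^3, u^2}; counting standard monomials gives mu = 6. Corank 2; j^3 = u^3 is a perfect cube, so E-series; the 4-jet and mu = 6 give E_6.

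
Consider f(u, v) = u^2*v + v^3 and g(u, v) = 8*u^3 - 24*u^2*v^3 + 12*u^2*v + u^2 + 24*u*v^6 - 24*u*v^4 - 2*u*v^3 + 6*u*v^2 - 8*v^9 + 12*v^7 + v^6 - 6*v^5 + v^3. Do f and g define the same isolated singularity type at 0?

No.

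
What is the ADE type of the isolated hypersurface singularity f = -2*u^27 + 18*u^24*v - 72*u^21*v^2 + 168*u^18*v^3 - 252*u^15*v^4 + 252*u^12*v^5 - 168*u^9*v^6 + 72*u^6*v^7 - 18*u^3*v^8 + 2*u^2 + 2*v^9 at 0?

The Hessian of f at 0 has rank 1. Corank 1: A-series; mu = 8 gives A_8.

A_{8}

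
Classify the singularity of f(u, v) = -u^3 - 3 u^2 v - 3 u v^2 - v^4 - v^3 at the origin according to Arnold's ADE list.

E_6

The Hessian of f at 0 is [[0, 0], [0, 0]] with rank 0, so corank 2. A Groebner basis of the Jacobian ideal J(f) in C{u,v} is {v^3, u^2 + 2*u*v + v^2}; counting standard monomials gives mu = 6. Corank 2; j^3 = -(u + v)^3 is a perfect cube, so E-series; the 4-jet and mu = 6 give E_6.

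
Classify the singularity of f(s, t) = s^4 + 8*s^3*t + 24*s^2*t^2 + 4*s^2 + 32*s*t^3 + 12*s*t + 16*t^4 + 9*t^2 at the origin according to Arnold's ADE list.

A_3

The Hessian of f at 0 is [[8, 12], [12, 18]] with rank 1, so corank 1. A Groebner basis of the Jacobian ideal J(f) in C{s,t} is {t^3, s + 3*t/2}; counting standard monomials gives mu = 3. Corank 1: A-series; mu = 3 gives A_3.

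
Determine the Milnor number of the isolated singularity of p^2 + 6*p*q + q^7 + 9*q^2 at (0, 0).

The Hessian of f at 0 has rank 1. Corank 1: A-series; mu = 6 gives A_6.

6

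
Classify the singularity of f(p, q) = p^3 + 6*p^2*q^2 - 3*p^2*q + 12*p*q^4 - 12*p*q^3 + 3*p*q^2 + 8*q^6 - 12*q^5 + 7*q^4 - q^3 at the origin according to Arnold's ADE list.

E_{6}

The Hessian of f at 0 has rank 0. Corank 2; j^3 = (p - q)^3 is a perfect cube, so E-series; the 4-jet and mu = 6 give E_6.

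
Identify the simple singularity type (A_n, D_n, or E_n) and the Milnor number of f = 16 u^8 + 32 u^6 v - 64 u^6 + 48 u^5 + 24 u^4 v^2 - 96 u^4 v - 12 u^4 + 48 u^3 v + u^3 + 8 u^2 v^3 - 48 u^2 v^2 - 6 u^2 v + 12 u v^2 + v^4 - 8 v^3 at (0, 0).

The Hessian of f at 0 is [[0, 0], [0, 0]] with rank 0, so corank 2. A Groebner basis of the Jacobian ideal J(f) in C{u,v} is {u^3 - 3*u^2/8 + 3*u*v/2 - 3*v^2/2, u^2*v - u^2/8 + u*v/2 - v^2/2, -u^2/32 + u*v^2 + u*v/8 - v^2/8, v^3}; counting standard monomials gives mu = 6. Corank 2; j^3 = (u - 2*v)^3 is a perfect cube, so E-series; the 4-jet and mu = 6 give E_6.

Type E_{6}, Milnor number mu = 6.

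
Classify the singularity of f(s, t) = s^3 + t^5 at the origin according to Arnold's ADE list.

E8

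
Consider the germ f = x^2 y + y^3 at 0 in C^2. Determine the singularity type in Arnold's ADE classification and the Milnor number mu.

Type D_{4}, Milnor number mu = 4.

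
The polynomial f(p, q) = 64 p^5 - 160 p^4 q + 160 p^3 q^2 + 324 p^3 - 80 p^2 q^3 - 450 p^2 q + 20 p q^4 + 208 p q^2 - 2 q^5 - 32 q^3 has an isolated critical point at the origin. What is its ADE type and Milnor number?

The Hessian of f at 0 has rank 0. Corank 2; j^3 = 2*(2*p - q)*(9*p - 4*q)^2 has shape L^2 M (L != M), so D-series; mu = 6 gives D_6.

Type D_{6}, Milnor number mu = 6.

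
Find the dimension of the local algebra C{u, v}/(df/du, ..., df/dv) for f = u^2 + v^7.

The Hessian of f at 0 has rank 1. Corank 1: A-series; mu = 6 gives A_6.

6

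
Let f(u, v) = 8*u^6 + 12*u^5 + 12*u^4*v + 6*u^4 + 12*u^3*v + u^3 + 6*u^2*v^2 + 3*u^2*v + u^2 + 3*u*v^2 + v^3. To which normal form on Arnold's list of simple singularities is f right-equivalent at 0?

The Hessian of f at 0 is [[2, 0], [0, 0]] with rank 1, so corank 1. A Groebner basis of the Jacobian ideal J(f) in C{u,v} is {v^2, u}; counting standard monomials gives mu = 2. Corank 1: A-series; mu = 2 gives A_2.

A_{2}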